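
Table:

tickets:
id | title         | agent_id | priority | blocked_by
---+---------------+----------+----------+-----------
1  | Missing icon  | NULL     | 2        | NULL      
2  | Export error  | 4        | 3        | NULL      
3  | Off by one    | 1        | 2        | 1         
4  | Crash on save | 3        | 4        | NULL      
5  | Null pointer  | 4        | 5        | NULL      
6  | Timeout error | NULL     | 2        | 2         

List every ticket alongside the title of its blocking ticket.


This is a self-join: tickets is joined to a second copy of itself, matching each row's blocked_by to another row's id. Use LEFT JOIN so rows with blocked_by=NULL are kept.
  - ticket 1 (Missing icon): blocked_by=NULL -> NULL
  - ticket 2 (Export error): blocked_by=NULL -> NULL
  - ticket 3 (Off by one): blocked_by=1 -> Missing icon
  - ticket 4 (Crash on save): blocked_by=NULL -> NULL
  - ticket 5 (Null pointer): blocked_by=NULL -> NULL
  - ticket 6 (Timeout error): blocked_by=2 -> Export error

SQL:
SELECT a.title AS item, b.title AS blocked_by
FROM tickets a
LEFT JOIN tickets b ON a.blocked_by = b.id

Result:
item          | blocked_by  
--------------+-------------
Missing icon  | NULL        
Export error  | NULL        
Off by one    | Missing icon
Crash on save | NULL        
Null pointer  | NULL        
Timeout error | Export error


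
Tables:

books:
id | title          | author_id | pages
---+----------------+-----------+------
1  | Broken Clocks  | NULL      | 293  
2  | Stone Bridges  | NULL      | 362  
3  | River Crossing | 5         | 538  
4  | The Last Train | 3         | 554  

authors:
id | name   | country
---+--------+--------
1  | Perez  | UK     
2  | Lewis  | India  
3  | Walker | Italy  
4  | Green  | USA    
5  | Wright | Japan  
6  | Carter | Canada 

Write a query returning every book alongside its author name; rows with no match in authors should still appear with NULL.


LEFT JOIN keeps every row from books (the left table); where author_id has no match in authors, the author columns become NULL. Walk through each book:
  - book 1 (Broken Clocks): author_id=NULL, no match -> kept with NULL
  - book 2 (Stone Bridges): author_id=NULL, no match -> kept with NULL
  - book 3 (River Crossing): author_id=5 -> matches Wright
  - book 4 (The Last Train): author_id=3 -> matches Walker
All 4 rows appear; 2 have NULL author.

SQL:
SELECT a.title, b.name AS author
FROM books a
LEFT JOIN authors b ON a.author_id = b.id

Result:
title          | author
---------------+-------
Broken Clocks  | NULL  
Stone Bridges  | NULL  
River Crossing | Wright
The Last Train | Walker


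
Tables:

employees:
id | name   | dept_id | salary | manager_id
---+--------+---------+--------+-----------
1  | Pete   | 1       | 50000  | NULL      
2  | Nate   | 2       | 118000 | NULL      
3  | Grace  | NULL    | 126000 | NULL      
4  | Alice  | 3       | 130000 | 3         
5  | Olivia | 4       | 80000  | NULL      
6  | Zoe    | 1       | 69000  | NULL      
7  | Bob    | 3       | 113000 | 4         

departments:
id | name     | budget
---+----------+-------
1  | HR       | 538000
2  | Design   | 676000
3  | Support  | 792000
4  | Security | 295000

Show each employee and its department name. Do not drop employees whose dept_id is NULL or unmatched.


LEFT JOIN keeps every row from employees (the left table); where dept_id has no match in departments, the department columns become NULL. Walk through each employee:
  - employee 1 (Pete): dept_id=1 -> matches HR
  - employee 2 (Nate): dept_id=2 -> matches Design
  - employee 3 (Grace): dept_id=NULL, no match -> kept with NULL
  - employee 4 (Alice): dept_id=3 -> matches Support
  - employee 5 (Olivia): dept_id=4 -> matches Security
  - employee 6 (Zoe): dept_id=1 -> matches HR
  - employee 7 (Bob): dept_id=3 -> matches Support
All 7 rows appear; 1 has NULL department.

SQL:
SELECT a.name, b.name AS department
FROM employees a
LEFT JOIN departments b ON a.dept_id = b.id

Result:
name   | department
-------+-----------
Pete   | HR        
Nate   | Design    
Grace  | NULL      
Alice  | Support   
Olivia | Security  
Zoe    | HR        
Bob    | Support   


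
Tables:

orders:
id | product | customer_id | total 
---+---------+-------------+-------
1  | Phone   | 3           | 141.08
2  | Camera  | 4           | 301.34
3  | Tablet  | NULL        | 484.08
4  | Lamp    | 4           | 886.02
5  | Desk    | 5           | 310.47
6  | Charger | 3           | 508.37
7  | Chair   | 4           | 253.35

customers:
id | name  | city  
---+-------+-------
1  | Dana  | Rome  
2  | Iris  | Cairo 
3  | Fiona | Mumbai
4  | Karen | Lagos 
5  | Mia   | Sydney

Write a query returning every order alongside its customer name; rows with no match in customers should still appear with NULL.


LEFT JOIN keeps every row from orders (the left table); where customer_id has no match in customers, the customer columns become NULL. Walk through each order:
  - order 1 (Phone): customer_id=3 -> matches Fiona
  - order 2 (Camera): customer_id=4 -> matches Karen
  - order 3 (Tablet): customer_id=NULL, no match -> kept with NULL
  - order 4 (Lamp): customer_id=4 -> matches Karen
  - order 5 (Desk): customer_id=5 -> matches Mia
  - order 6 (Charger): customer_id=3 -> matches Fiona
  - order 7 (Chair): customer_id=4 -> matches Karen
All 7 rows appear; 1 has NULL customer.

SQL:
SELECT a.product, b.name AS customer
FROM orders a
LEFT JOIN customers b ON a.customer_id = b.id

Result:
product | customer
--------+---------
Phone   | Fiona   
Camera  | Karen   
Tablet  | NULL    
Lamp    | Karen   
Desk    | Mia     
Charger | Fiona   
Chair   | Karen   


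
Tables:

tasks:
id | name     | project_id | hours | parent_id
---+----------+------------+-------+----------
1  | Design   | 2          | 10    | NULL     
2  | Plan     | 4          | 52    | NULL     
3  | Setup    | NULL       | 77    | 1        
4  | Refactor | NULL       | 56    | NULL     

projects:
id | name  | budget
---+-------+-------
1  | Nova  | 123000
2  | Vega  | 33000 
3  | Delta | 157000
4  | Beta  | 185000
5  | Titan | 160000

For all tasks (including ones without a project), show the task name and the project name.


LEFT JOIN keeps every row from tasks (the left table); where project_id has no match in projects, the project columns become NULL. Walk through each task:
  - task 1 (Design): project_id=2 -> matches Vega
  - task 2 (Plan): project_id=4 -> matches Beta
  - task 3 (Setup): project_id=NULL, no match -> kept with NULL
  - task 4 (Refactor): project_id=NULL, no match -> kept with NULL
All 4 rows appear; 2 have NULL project.

SQL:
SELECT a.name, b.name AS project
FROM tasks a
LEFT JOIN projects b ON a.project_id = b.id

Result:
name     | project
---------+--------
Design   | Vega   
Plan     | Beta   
Setup    | NULL   
Refactor | NULL   


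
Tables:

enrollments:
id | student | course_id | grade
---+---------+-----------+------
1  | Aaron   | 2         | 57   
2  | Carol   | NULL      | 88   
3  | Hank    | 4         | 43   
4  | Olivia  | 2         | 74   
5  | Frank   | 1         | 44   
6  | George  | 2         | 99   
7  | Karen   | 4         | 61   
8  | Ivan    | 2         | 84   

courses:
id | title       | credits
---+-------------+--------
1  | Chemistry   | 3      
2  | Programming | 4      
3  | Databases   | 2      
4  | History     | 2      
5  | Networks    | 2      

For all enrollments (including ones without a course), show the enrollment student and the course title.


LEFT JOIN keeps every row from enrollments (the left table); where course_id has no match in courses, the course columns become NULL. Walk through each enrollment:
  - enrollment 1 (Aaron): course_id=2 -> matches Programming
  - enrollment 2 (Carol): course_id=NULL, no match -> kept with NULL
  - enrollment 3 (Hank): course_id=4 -> matches History
  - enrollment 4 (Olivia): course_id=2 -> matches Programming
  - enrollment 5 (Frank): course_id=1 -> matches Chemistry
  - enrollment 6 (George): course_id=2 -> matches Programming
  - enrollment 7 (Karen): course_id=4 -> matches History
  - enrollment 8 (Ivan): course_id=2 -> matches Programming
All 8 rows appear; 1 has NULL course.

SQL:
SELECT a.student, b.title AS course
FROM enrollments a
LEFT JOIN courses b ON a.course_id = b.id

Result:
student | course     
--------+------------
Aaron   | Programming
Carol   | NULL       
Hank    | History    
Olivia  | Programming
Frank   | Chemistry  
George  | Programming
Karen   | History    
Ivan    | Programming


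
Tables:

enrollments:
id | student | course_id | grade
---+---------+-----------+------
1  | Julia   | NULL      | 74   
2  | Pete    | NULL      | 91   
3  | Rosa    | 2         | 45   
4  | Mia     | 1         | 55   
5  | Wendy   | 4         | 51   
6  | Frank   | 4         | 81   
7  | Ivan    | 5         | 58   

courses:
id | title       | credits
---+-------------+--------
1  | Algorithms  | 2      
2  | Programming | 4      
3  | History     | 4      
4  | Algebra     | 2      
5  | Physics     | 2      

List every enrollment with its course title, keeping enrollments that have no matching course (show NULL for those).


LEFT JOIN keeps every row from enrollments (the left table); where course_id has no match in courses, the course columns become NULL. Walk through each enrollment:
  - enrollment 1 (Julia): course_id=NULL, no match -> kept with NULL
  - enrollment 2 (Pete): course_id=NULL, no match -> kept with NULL
  - enrollment 3 (Rosa): course_id=2 -> matches Programming
  - enrollment 4 (Mia): course_id=1 -> matches Algorithms
  - enrollment 5 (Wendy): course_id=4 -> matches Algebra
  - enrollment 6 (Frank): course_id=4 -> matches Algebra
  - enrollment 7 (Ivan): course_id=5 -> matches Physics
All 7 rows appear; 2 have NULL course.

SQL:
SELECT a.student, b.title AS course
FROM enrollments a
LEFT JOIN courses b ON a.course_id = b.id

Result:
student | course     
--------+------------
Julia   | NULL       
Pete    | NULL       
Rosa    | Programming
Mia     | Algorithms 
Wendy   | Algebra    
Frank   | Algebra    
Ivan    | Physics    


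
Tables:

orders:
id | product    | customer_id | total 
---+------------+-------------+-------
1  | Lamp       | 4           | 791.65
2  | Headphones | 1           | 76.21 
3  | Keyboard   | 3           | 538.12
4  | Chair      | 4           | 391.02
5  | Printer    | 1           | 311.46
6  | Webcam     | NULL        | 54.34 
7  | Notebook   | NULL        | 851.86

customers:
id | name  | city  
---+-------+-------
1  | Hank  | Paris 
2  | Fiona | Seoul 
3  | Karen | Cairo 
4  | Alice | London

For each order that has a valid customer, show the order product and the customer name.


INNER JOIN keeps only orders rows whose customer_id matches an id in customers. Walk through each order:
  - order 1 (Lamp): customer_id=4 -> matches Alice
  - order 2 (Headphones): customer_id=1 -> matches Hank
  - order 3 (Keyboard): customer_id=3 -> matches Karen
  - order 4 (Chair): customer_id=4 -> matches Alice
  - order 5 (Printer): customer_id=1 -> matches Hank
  - order 6 (Webcam): customer_id=NULL, no match -> dropped
  - order 7 (Notebook): customer_id=NULL, no match -> dropped
So 2 of 7 rows are dropped.

SQL:
SELECT a.product, b.name AS customer
FROM orders a
INNER JOIN customers b ON a.customer_id = b.id

Result:
product    | customer
-----------+---------
Lamp       | Alice   
Headphones | Hank    
Keyboard   | Karen   
Chair      | Alice   
Printer    | Hank    


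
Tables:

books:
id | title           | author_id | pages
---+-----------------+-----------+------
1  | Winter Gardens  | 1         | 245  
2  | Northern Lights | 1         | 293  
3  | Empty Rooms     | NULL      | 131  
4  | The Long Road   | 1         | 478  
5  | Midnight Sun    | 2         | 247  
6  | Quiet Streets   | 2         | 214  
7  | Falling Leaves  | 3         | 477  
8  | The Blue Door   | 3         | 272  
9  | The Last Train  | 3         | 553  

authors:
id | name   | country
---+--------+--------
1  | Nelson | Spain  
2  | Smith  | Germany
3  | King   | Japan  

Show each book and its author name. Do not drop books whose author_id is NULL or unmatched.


LEFT JOIN keeps every row from books (the left table); where author_id has no match in authors, the author columns become NULL. Walk through each book:
  - book 1 (Winter Gardens): author_id=1 -> matches Nelson
  - book 2 (Northern Lights): author_id=1 -> matches Nelson
  - book 3 (Empty Rooms): author_id=NULL, no match -> kept with NULL
  - book 4 (The Long Road): author_id=1 -> matches Nelson
  - book 5 (Midnight Sun): author_id=2 -> matches Smith
  - book 6 (Quiet Streets): author_id=2 -> matches Smith
  - book 7 (Falling Leaves): author_id=3 -> matches King
  - book 8 (The Blue Door): author_id=3 -> matches King
  - book 9 (The Last Train): author_id=3 -> matches King
All 9 rows appear; 1 has NULL author.

SQL:
SELECT a.title, b.name AS author
FROM books a
LEFT JOIN authors b ON a.author_id = b.id

Result:
title           | author
----------------+-------
Winter Gardens  | Nelson
Northern Lights | Nelson
Empty Rooms     | NULL  
The Long Road   | Nelson
Midnight Sun    | Smith 
Quiet Streets   | Smith 
Falling Leaves  | King  
The Blue Door   | King  
The Last Train  | King  


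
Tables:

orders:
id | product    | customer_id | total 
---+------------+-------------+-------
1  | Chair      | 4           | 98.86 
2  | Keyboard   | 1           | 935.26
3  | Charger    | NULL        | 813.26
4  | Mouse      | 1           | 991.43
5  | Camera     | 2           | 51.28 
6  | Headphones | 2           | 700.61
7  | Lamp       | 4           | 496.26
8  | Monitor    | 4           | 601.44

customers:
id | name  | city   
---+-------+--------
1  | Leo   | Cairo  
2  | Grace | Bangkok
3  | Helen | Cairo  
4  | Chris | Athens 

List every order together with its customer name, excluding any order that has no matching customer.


INNER JOIN keeps only orders rows whose customer_id matches an id in customers. Walk through each order:
  - order 1 (Chair): customer_id=4 -> matches Chris
  - order 2 (Keyboard): customer_id=1 -> matches Leo
  - order 3 (Charger): customer_id=NULL, no match -> dropped
  - order 4 (Mouse): customer_id=1 -> matches Leo
  - order 5 (Camera): customer_id=2 -> matches Grace
  - order 6 (Headphones): customer_id=2 -> matches Grace
  - order 7 (Lamp): customer_id=4 -> matches Chris
  - order 8 (Monitor): customer_id=4 -> matches Chris
So 1 of 8 rows is dropped.

SQL:
SELECT a.product, b.name AS customer
FROM orders a
INNER JOIN customers b ON a.customer_id = b.id

Result:
product    | customer
-----------+---------
Chair      | Chris   
Keyboard   | Leo     
Mouse      | Leo     
Camera     | Grace   
Headphones | Grace   
Lamp       | Chris   
Monitor    | Chris   


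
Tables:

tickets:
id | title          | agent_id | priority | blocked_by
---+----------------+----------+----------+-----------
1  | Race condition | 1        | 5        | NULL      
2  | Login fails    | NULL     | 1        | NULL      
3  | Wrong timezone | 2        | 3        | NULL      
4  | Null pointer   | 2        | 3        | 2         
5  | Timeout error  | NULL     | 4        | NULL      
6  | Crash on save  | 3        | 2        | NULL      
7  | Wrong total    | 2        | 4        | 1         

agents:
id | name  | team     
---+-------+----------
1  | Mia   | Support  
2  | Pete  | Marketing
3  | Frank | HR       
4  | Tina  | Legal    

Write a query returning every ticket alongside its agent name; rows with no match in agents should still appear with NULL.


LEFT JOIN keeps every row from tickets (the left table); where agent_id has no match in agents, the agent columns become NULL. Walk through each ticket:
  - ticket 1 (Race condition): agent_id=1 -> matches Mia
  - ticket 2 (Login fails): agent_id=NULL, no match -> kept with NULL
  - ticket 3 (Wrong timezone): agent_id=2 -> matches Pete
  - ticket 4 (Null pointer): agent_id=2 -> matches Pete
  - ticket 5 (Timeout error): agent_id=NULL, no match -> kept with NULL
  - ticket 6 (Crash on save): agent_id=3 -> matches Frank
  - ticket 7 (Wrong total): agent_id=2 -> matches Pete
All 7 rows appear; 2 have NULL agent.

SQL:
SELECT a.title, b.name AS agent
FROM tickets a
LEFT JOIN agents b ON a.agent_id = b.id

Result:
title          | agent
---------------+------
Race condition | Mia  
Login fails    | NULL 
Wrong timezone | Pete 
Null pointer   | Pete 
Timeout error  | NULL 
Crash on save  | Frank
Wrong total    | Pete 


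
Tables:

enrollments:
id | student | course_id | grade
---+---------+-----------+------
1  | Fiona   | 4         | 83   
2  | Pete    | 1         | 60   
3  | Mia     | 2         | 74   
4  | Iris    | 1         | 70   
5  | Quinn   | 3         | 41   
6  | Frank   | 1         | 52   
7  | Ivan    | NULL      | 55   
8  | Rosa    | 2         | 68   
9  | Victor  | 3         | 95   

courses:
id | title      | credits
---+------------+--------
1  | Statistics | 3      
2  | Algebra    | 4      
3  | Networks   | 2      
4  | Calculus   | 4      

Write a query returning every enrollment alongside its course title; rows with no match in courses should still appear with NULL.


LEFT JOIN keeps every row from enrollments (the left table); where course_id has no match in courses, the course columns become NULL. Walk through each enrollment:
  - enrollment 1 (Fiona): course_id=4 -> matches Calculus
  - enrollment 2 (Pete): course_id=1 -> matches Statistics
  - enrollment 3 (Mia): course_id=2 -> matches Algebra
  - enrollment 4 (Iris): course_id=1 -> matches Statistics
  - enrollment 5 (Quinn): course_id=3 -> matches Networks
  - enrollment 6 (Frank): course_id=1 -> matches Statistics
  - enrollment 7 (Ivan): course_id=NULL, no match -> kept with NULL
  - enrollment 8 (Rosa): course_id=2 -> matches Algebra
  - enrollment 9 (Victor): course_id=3 -> matches Networks
All 9 rows appear; 1 has NULL course.

SQL:
SELECT a.student, b.title AS course
FROM enrollments a
LEFT JOIN courses b ON a.course_id = b.id

Result:
student | course    
--------+-----------
Fiona   | Calculus  
Pete    | Statistics
Mia     | Algebra   
Iris    | Statistics
Quinn   | Networks  
Frank   | Statistics
Ivan    | NULL      
Rosa    | Algebra   
Victor  | Networks  


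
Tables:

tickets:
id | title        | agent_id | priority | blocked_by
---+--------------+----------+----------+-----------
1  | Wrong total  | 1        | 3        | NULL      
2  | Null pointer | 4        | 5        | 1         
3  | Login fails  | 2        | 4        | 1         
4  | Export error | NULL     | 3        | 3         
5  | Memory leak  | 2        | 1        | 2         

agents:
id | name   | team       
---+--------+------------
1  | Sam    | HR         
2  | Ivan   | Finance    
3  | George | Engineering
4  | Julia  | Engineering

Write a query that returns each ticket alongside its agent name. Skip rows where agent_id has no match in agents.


INNER JOIN keeps only tickets rows whose agent_id matches an id in agents. Walk through each ticket:
  - ticket 1 (Wrong total): agent_id=1 -> matches Sam
  - ticket 2 (Null pointer): agent_id=4 -> matches Julia
  - ticket 3 (Login fails): agent_id=2 -> matches Ivan
  - ticket 4 (Export error): agent_id=NULL, no match -> dropped
  - ticket 5 (Memory leak): agent_id=2 -> matches Ivan
So 1 of 5 rows is dropped.

SQL:
SELECT a.title, b.name AS agent
FROM tickets a
INNER JOIN agents b ON a.agent_id = b.id

Result:
title        | agent
-------------+------
Wrong total  | Sam  
Null pointer | Julia
Login fails  | Ivan 
Memory leak  | Ivan 


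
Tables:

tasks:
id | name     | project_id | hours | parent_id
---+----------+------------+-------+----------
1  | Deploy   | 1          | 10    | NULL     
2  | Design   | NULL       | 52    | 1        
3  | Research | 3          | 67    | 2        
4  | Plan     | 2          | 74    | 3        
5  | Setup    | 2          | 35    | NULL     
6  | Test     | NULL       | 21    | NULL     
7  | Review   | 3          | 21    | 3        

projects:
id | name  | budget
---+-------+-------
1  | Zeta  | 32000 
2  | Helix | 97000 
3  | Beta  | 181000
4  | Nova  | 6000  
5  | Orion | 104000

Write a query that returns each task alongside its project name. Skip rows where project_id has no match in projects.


INNER JOIN keeps only tasks rows whose project_id matches an id in projects. Walk through each task:
  - task 1 (Deploy): project_id=1 -> matches Zeta
  - task 2 (Design): project_id=NULL, no match -> dropped
  - task 3 (Research): project_id=3 -> matches Beta
  - task 4 (Plan): project_id=2 -> matches Helix
  - task 5 (Setup): project_id=2 -> matches Helix
  - task 6 (Test): project_id=NULL, no match -> dropped
  - task 7 (Review): project_id=3 -> matches Beta
So 2 of 7 rows are dropped.

SQL:
SELECT a.name, b.name AS project
FROM tasks a
INNER JOIN projects b ON a.project_id = b.id

Result:
name     | project
---------+--------
Deploy   | Zeta   
Research | Beta   
Plan     | Helix  
Setup    | Helix  
Review   | Beta   


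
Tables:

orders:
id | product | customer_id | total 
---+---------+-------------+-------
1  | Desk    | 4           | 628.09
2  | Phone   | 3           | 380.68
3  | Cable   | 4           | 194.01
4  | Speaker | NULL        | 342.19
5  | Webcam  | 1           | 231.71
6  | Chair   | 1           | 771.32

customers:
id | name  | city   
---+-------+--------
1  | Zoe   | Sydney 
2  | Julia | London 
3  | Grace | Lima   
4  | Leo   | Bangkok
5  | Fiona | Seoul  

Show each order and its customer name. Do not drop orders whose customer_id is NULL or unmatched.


LEFT JOIN keeps every row from orders (the left table); where customer_id has no match in customers, the customer columns become NULL. Walk through each order:
  - order 1 (Desk): customer_id=4 -> matches Leo
  - order 2 (Phone): customer_id=3 -> matches Grace
  - order 3 (Cable): customer_id=4 -> matches Leo
  - order 4 (Speaker): customer_id=NULL, no match -> kept with NULL
  - order 5 (Webcam): customer_id=1 -> matches Zoe
  - order 6 (Chair): customer_id=1 -> matches Zoe
All 6 rows appear; 1 has NULL customer.

SQL:
SELECT a.product, b.name AS customer
FROM orders a
LEFT JOIN customers b ON a.customer_id = b.id

Result:
product | customer
--------+---------
Desk    | Leo     
Phone   | Grace   
Cable   | Leo     
Speaker | NULL    
Webcam  | Zoe     
Chair   | Zoe     


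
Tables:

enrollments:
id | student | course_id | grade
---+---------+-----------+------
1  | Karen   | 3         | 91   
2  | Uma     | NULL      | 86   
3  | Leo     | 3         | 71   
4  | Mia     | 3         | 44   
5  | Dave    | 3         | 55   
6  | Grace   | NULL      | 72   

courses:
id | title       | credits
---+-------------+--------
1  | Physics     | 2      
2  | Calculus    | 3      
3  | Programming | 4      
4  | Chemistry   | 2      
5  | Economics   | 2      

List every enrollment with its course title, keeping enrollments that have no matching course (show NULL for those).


LEFT JOIN keeps every row from enrollments (the left table); where course_id has no match in courses, the course columns become NULL. Walk through each enrollment:
  - enrollment 1 (Karen): course_id=3 -> matches Programming
  - enrollment 2 (Uma): course_id=NULL, no match -> kept with NULL
  - enrollment 3 (Leo): course_id=3 -> matches Programming
  - enrollment 4 (Mia): course_id=3 -> matches Programming
  - enrollment 5 (Dave): course_id=3 -> matches Programming
  - enrollment 6 (Grace): course_id=NULL, no match -> kept with NULL
All 6 rows appear; 2 have NULL course.

SQL:
SELECT a.student, b.title AS course
FROM enrollments a
LEFT JOIN courses b ON a.course_id = b.id

Result:
student | course     
--------+------------
Karen   | Programming
Uma     | NULL       
Leo     | Programming
Mia     | Programming
Dave    | Programming
Grace   | NULL       


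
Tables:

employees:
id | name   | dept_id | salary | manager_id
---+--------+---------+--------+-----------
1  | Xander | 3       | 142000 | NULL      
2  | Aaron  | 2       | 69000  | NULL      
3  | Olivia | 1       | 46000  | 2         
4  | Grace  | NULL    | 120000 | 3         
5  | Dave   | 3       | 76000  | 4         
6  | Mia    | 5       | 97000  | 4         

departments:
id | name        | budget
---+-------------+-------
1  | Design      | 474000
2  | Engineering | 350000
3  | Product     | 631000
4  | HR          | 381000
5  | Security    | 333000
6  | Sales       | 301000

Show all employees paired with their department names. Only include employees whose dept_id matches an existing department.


INNER JOIN keeps only employees rows whose dept_id matches an id in departments. Walk through each employee:
  - employee 1 (Xander): dept_id=3 -> matches Product
  - employee 2 (Aaron): dept_id=2 -> matches Engineering
  - employee 3 (Olivia): dept_id=1 -> matches Design
  - employee 4 (Grace): dept_id=NULL, no match -> dropped
  - employee 5 (Dave): dept_id=3 -> matches Product
  - employee 6 (Mia): dept_id=5 -> matches Security
So 1 of 6 rows is dropped.

SQL:
SELECT a.name, b.name AS department
FROM employees a
INNER JOIN departments b ON a.dept_id = b.id

Result:
name   | department 
-------+------------
Xander | Product    
Aaron  | Engineering
Olivia | Design     
Dave   | Product    
Mia    | Security   


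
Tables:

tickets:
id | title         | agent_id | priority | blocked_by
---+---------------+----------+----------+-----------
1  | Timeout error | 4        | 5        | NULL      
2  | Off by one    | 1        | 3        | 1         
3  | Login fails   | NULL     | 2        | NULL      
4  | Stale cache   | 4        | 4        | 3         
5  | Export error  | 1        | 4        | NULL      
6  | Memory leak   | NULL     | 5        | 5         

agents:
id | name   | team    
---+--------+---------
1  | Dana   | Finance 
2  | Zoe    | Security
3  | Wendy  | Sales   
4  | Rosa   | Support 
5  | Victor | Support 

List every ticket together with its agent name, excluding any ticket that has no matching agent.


INNER JOIN keeps only tickets rows whose agent_id matches an id in agents. Walk through each ticket:
  - ticket 1 (Timeout error): agent_id=4 -> matches Rosa
  - ticket 2 (Off by one): agent_id=1 -> matches Dana
  - ticket 3 (Login fails): agent_id=NULL, no match -> dropped
  - ticket 4 (Stale cache): agent_id=4 -> matches Rosa
  - ticket 5 (Export error): agent_id=1 -> matches Dana
  - ticket 6 (Memory leak): agent_id=NULL, no match -> dropped
So 2 of 6 rows are dropped.

SQL:
SELECT a.title, b.name AS agent
FROM tickets a
INNER JOIN agents b ON a.agent_id = b.id

Result:
title         | agent
--------------+------
Timeout error | Rosa 
Off by one    | Dana 
Stale cache   | Rosa 
Export error  | Dana 


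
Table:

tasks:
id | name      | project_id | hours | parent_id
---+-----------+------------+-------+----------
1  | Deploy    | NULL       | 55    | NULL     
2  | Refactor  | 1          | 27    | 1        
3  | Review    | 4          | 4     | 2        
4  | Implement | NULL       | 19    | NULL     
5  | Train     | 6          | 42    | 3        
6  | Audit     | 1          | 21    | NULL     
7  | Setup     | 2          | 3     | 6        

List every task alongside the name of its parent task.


This is a self-join: tasks is joined to a second copy of itself, matching each row's parent_id to another row's id. Use LEFT JOIN so rows with parent_id=NULL are kept.
  - task 1 (Deploy): parent_id=NULL -> NULL
  - task 2 (Refactor): parent_id=1 -> Deploy
  - task 3 (Review): parent_id=2 -> Refactor
  - task 4 (Implement): parent_id=NULL -> NULL
  - task 5 (Train): parent_id=3 -> Review
  - task 6 (Audit): parent_id=NULL -> NULL
  - task 7 (Setup): parent_id=6 -> Audit

SQL:
SELECT a.name AS item, b.name AS parent
FROM tasks a
LEFT JOIN tasks b ON a.parent_id = b.id

Result:
item      | parent  
----------+---------
Deploy    | NULL    
Refactor  | Deploy  
Review    | Refactor
Implement | NULL    
Train     | Review  
Audit     | NULL    
Setup     | Audit   


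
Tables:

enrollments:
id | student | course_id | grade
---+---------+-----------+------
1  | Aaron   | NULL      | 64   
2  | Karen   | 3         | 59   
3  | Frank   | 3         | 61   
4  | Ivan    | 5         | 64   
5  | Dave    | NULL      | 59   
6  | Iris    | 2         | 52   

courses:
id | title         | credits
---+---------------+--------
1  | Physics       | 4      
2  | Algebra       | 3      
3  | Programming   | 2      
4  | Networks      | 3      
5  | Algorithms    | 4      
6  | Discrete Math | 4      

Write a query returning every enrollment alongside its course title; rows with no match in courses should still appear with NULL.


LEFT JOIN keeps every row from enrollments (the left table); where course_id has no match in courses, the course columns become NULL. Walk through each enrollment:
  - enrollment 1 (Aaron): course_id=NULL, no match -> kept with NULL
  - enrollment 2 (Karen): course_id=3 -> matches Programming
  - enrollment 3 (Frank): course_id=3 -> matches Programming
  - enrollment 4 (Ivan): course_id=5 -> matches Algorithms
  - enrollment 5 (Dave): course_id=NULL, no match -> kept with NULL
  - enrollment 6 (Iris): course_id=2 -> matches Algebra
All 6 rows appear; 2 have NULL course.

SQL:
SELECT a.student, b.title AS course
FROM enrollments a
LEFT JOIN courses b ON a.course_id = b.id

Result:
student | course     
--------+------------
Aaron   | NULL       
Karen   | Programming
Frank   | Programming
Ivan    | Algorithms 
Dave    | NULL       
Iris    | Algebra    


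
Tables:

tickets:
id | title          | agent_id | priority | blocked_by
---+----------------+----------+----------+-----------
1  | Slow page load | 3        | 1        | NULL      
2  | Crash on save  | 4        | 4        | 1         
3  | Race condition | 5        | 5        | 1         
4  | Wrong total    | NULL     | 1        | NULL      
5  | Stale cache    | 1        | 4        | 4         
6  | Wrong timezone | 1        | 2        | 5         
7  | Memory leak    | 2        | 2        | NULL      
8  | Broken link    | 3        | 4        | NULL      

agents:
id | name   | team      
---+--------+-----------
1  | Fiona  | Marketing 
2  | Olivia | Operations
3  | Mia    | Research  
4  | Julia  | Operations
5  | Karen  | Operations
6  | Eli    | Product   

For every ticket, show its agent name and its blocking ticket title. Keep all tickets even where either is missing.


Two LEFT JOINs from the same base table tickets: one to agents via agent_id, one to tickets itself via blocked_by. Both are LEFT so every ticket is preserved.
Match against agents:
  - ticket 1 (Slow page load): agent_id=3 -> matches Mia
  - ticket 2 (Crash on save): agent_id=4 -> matches Julia
  - ticket 3 (Race condition): agent_id=5 -> matches Karen
  - ticket 4 (Wrong total): agent_id=NULL, no match -> kept with NULL
  - ticket 5 (Stale cache): agent_id=1 -> matches Fiona
  - ticket 6 (Wrong timezone): agent_id=1 -> matches Fiona
  - ticket 7 (Memory leak): agent_id=2 -> matches Olivia
  - ticket 8 (Broken link): agent_id=3 -> matches Mia
Match against tickets (self):
  - ticket 1 (Slow page load): blocked_by=NULL -> NULL
  - ticket 2 (Crash on save): blocked_by=1 -> Slow page load
  - ticket 3 (Race condition): blocked_by=1 -> Slow page load
  - ticket 4 (Wrong total): blocked_by=NULL -> NULL
  - ticket 5 (Stale cache): blocked_by=4 -> Wrong total
  - ticket 6 (Wrong timezone): blocked_by=5 -> Stale cache
  - ticket 7 (Memory leak): blocked_by=NULL -> NULL
  - ticket 8 (Broken link): blocked_by=NULL -> NULL

SQL:
SELECT a.title, b.name AS agent, c.title AS blocked_by
FROM tickets a
LEFT JOIN agents b ON a.agent_id = b.id
LEFT JOIN tickets c ON a.blocked_by = c.id

Result:
title          | agent  | blocked_by    
---------------+--------+---------------
Slow page load | Mia    | NULL          
Crash on save  | Julia  | Slow page load
Race condition | Karen  | Slow page load
Wrong total    | NULL   | NULL          
Stale cache    | Fiona  | Wrong total   
Wrong timezone | Fiona  | Stale cache   
Memory leak    | Olivia | NULL          
Broken link    | Mia    | NULL          


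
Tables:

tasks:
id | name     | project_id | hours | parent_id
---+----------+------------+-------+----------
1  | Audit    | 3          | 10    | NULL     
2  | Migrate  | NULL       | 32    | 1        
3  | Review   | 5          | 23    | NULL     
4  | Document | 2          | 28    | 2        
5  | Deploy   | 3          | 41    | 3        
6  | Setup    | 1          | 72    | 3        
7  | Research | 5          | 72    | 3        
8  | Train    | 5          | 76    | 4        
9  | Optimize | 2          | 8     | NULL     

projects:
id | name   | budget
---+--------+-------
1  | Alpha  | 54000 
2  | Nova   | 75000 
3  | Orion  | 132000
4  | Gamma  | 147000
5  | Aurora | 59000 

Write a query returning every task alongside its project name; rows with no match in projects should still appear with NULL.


LEFT JOIN keeps every row from tasks (the left table); where project_id has no match in projects, the project columns become NULL. Walk through each task:
  - task 1 (Audit): project_id=3 -> matches Orion
  - task 2 (Migrate): project_id=NULL, no match -> kept with NULL
  - task 3 (Review): project_id=5 -> matches Aurora
  - task 4 (Document): project_id=2 -> matches Nova
  - task 5 (Deploy): project_id=3 -> matches Orion
  - task 6 (Setup): project_id=1 -> matches Alpha
  - task 7 (Research): project_id=5 -> matches Aurora
  - task 8 (Train): project_id=5 -> matches Aurora
  - task 9 (Optimize): project_id=2 -> matches Nova
All 9 rows appear; 1 has NULL project.

SQL:
SELECT a.name, b.name AS project
FROM tasks a
LEFT JOIN projects b ON a.project_id = b.id

Result:
name     | project
---------+--------
Audit    | Orion  
Migrate  | NULL   
Review   | Aurora 
Document | Nova   
Deploy   | Orion  
Setup    | Alpha  
Research | Aurora 
Train    | Aurora 
Optimize | Nova   


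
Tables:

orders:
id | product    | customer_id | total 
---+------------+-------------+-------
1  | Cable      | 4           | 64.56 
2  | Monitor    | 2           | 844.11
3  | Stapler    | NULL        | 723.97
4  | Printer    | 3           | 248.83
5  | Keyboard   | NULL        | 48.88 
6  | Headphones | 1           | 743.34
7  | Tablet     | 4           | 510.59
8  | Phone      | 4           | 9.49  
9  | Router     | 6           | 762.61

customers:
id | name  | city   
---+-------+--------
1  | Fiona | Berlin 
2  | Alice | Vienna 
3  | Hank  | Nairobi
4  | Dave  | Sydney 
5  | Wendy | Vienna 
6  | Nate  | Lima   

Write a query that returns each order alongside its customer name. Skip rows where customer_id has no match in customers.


INNER JOIN keeps only orders rows whose customer_id matches an id in customers. Walk through each order:
  - order 1 (Cable): customer_id=4 -> matches Dave
  - order 2 (Monitor): customer_id=2 -> matches Alice
  - order 3 (Stapler): customer_id=NULL, no match -> dropped
  - order 4 (Printer): customer_id=3 -> matches Hank
  - order 5 (Keyboard): customer_id=NULL, no match -> dropped
  - order 6 (Headphones): customer_id=1 -> matches Fiona
  - order 7 (Tablet): customer_id=4 -> matches Dave
  - order 8 (Phone): customer_id=4 -> matches Dave
  - order 9 (Router): customer_id=6 -> matches Nate
So 2 of 9 rows are dropped.

SQL:
SELECT a.product, b.name AS customer
FROM orders a
INNER JOIN customers b ON a.customer_id = b.id

Result:
product    | customer
-----------+---------
Cable      | Dave    
Monitor    | Alice   
Printer    | Hank    
Headphones | Fiona   
Tablet     | Dave    
Phone      | Dave    
Router     | Nate    


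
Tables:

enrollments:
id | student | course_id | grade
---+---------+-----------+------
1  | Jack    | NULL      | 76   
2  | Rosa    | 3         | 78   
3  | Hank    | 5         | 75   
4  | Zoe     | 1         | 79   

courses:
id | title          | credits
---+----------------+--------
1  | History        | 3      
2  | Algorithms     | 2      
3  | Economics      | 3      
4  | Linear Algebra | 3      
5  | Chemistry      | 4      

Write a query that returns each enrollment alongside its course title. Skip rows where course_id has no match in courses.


INNER JOIN keeps only enrollments rows whose course_id matches an id in courses. Walk through each enrollment:
  - enrollment 1 (Jack): course_id=NULL, no match -> dropped
  - enrollment 2 (Rosa): course_id=3 -> matches Economics
  - enrollment 3 (Hank): course_id=5 -> matches Chemistry
  - enrollment 4 (Zoe): course_id=1 -> matches History
So 1 of 4 rows is dropped.

SQL:
SELECT a.student, b.title AS course
FROM enrollments a
INNER JOIN courses b ON a.course_id = b.id

Result:
student | course   
--------+----------
Rosa    | Economics
Hank    | Chemistry
Zoe     | History  


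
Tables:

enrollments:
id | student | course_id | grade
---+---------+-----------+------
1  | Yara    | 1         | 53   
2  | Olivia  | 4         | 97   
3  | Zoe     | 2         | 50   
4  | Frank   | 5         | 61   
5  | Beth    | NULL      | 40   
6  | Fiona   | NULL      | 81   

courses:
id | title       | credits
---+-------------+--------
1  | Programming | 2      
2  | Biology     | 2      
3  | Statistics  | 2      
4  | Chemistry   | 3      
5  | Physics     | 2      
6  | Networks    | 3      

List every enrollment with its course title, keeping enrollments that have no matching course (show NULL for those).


LEFT JOIN keeps every row from enrollments (the left table); where course_id has no match in courses, the course columns become NULL. Walk through each enrollment:
  - enrollment 1 (Yara): course_id=1 -> matches Programming
  - enrollment 2 (Olivia): course_id=4 -> matches Chemistry
  - enrollment 3 (Zoe): course_id=2 -> matches Biology
  - enrollment 4 (Frank): course_id=5 -> matches Physics
  - enrollment 5 (Beth): course_id=NULL, no match -> kept with NULL
  - enrollment 6 (Fiona): course_id=NULL, no match -> kept with NULL
All 6 rows appear; 2 have NULL course.

SQL:
SELECT a.student, b.title AS course
FROM enrollments a
LEFT JOIN courses b ON a.course_id = b.id

Result:
student | course     
--------+------------
Yara    | Programming
Olivia  | Chemistry  
Zoe     | Biology    
Frank   | Physics    
Beth    | NULL       
Fiona   | NULL       


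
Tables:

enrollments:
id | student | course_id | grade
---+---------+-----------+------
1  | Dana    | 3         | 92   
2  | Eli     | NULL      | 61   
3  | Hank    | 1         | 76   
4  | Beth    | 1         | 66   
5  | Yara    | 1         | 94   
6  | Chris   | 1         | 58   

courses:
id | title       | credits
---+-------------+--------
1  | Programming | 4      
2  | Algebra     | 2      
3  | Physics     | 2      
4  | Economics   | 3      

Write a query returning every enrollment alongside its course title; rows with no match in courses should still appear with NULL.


LEFT JOIN keeps every row from enrollments (the left table); where course_id has no match in courses, the course columns become NULL. Walk through each enrollment:
  - enrollment 1 (Dana): course_id=3 -> matches Physics
  - enrollment 2 (Eli): course_id=NULL, no match -> kept with NULL
  - enrollment 3 (Hank): course_id=1 -> matches Programming
  - enrollment 4 (Beth): course_id=1 -> matches Programming
  - enrollment 5 (Yara): course_id=1 -> matches Programming
  - enrollment 6 (Chris): course_id=1 -> matches Programming
All 6 rows appear; 1 has NULL course.

SQL:
SELECT a.student, b.title AS course
FROM enrollments a
LEFT JOIN courses b ON a.course_id = b.id

Result:
student | course     
--------+------------
Dana    | Physics    
Eli     | NULL       
Hank    | Programming
Beth    | Programming
Yara    | Programming
Chris   | Programming


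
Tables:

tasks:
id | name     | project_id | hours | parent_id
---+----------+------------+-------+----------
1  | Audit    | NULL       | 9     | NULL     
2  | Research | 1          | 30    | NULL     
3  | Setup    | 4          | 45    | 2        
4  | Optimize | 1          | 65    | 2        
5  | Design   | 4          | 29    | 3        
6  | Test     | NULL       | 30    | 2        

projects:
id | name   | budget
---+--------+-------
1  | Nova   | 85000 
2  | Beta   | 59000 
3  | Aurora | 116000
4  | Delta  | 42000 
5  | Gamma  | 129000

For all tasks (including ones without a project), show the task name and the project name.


LEFT JOIN keeps every row from tasks (the left table); where project_id has no match in projects, the project columns become NULL. Walk through each task:
  - task 1 (Audit): project_id=NULL, no match -> kept with NULL
  - task 2 (Research): project_id=1 -> matches Nova
  - task 3 (Setup): project_id=4 -> matches Delta
  - task 4 (Optimize): project_id=1 -> matches Nova
  - task 5 (Design): project_id=4 -> matches Delta
  - task 6 (Test): project_id=NULL, no match -> kept with NULL
All 6 rows appear; 2 have NULL project.

SQL:
SELECT a.name, b.name AS project
FROM tasks a
LEFT JOIN projects b ON a.project_id = b.id

Result:
name     | project
---------+--------
Audit    | NULL   
Research | Nova   
Setup    | Delta  
Optimize | Nova   
Design   | Delta  
Test     | NULL   
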